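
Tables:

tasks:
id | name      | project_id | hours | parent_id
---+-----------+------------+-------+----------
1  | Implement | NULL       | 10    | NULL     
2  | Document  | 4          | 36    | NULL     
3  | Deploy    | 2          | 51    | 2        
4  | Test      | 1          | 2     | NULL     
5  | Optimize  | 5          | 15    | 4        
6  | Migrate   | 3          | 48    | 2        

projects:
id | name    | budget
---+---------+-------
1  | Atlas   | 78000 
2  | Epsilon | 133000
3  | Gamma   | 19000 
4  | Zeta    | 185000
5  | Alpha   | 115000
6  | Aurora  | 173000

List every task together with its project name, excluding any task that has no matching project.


INNER JOIN keeps only tasks rows whose project_id matches an id in projects. Walk through each task:
  - task 1 (Implement): project_id=NULL, no match -> dropped
  - task 2 (Document): project_id=4 -> matches Zeta
  - task 3 (Deploy): project_id=2 -> matches Epsilon
  - task 4 (Test): project_id=1 -> matches Atlas
  - task 5 (Optimize): project_id=5 -> matches Alpha
  - task 6 (Migrate): project_id=3 -> matches Gamma
So 1 of 6 rows is dropped.

SQL:
SELECT a.name, b.name AS project
FROM tasks a
INNER JOIN projects b ON a.project_id = b.id

Result:
name     | project
---------+--------
Document | Zeta   
Deploy   | Epsilon
Test     | Atlas  
Optimize | Alpha  
Migrate  | Gamma  


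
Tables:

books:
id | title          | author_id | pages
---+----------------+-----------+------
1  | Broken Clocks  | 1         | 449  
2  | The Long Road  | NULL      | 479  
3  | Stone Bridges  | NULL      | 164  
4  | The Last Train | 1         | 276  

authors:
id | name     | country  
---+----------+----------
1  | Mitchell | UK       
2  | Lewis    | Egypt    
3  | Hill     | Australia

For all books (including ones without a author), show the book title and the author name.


LEFT JOIN keeps every row from books (the left table); where author_id has no match in authors, the author columns become NULL. Walk through each book:
  - book 1 (Broken Clocks): author_id=1 -> matches Mitchell
  - book 2 (The Long Road): author_id=NULL, no match -> kept with NULL
  - book 3 (Stone Bridges): author_id=NULL, no match -> kept with NULL
  - book 4 (The Last Train): author_id=1 -> matches Mitchell
All 4 rows appear; 2 have NULL author.

SQL:
SELECT a.title, b.name AS author
FROM books a
LEFT JOIN authors b ON a.author_id = b.id

Result:
title          | author  
---------------+---------
Broken Clocks  | Mitchell
The Long Road  | NULL    
Stone Bridges  | NULL    
The Last Train | Mitchell


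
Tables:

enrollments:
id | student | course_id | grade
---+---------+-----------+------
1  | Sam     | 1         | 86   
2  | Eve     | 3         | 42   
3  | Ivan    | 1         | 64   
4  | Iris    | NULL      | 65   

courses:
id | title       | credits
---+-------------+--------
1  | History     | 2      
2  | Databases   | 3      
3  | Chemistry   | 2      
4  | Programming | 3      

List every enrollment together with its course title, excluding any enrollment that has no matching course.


INNER JOIN keeps only enrollments rows whose course_id matches an id in courses. Walk through each enrollment:
  - enrollment 1 (Sam): course_id=1 -> matches History
  - enrollment 2 (Eve): course_id=3 -> matches Chemistry
  - enrollment 3 (Ivan): course_id=1 -> matches History
  - enrollment 4 (Iris): course_id=NULL, no match -> dropped
So 1 of 4 rows is dropped.

SQL:
SELECT a.student, b.title AS course
FROM enrollments a
INNER JOIN courses b ON a.course_id = b.id

Result:
student | course   
--------+----------
Sam     | History  
Eve     | Chemistry
Ivan    | History  


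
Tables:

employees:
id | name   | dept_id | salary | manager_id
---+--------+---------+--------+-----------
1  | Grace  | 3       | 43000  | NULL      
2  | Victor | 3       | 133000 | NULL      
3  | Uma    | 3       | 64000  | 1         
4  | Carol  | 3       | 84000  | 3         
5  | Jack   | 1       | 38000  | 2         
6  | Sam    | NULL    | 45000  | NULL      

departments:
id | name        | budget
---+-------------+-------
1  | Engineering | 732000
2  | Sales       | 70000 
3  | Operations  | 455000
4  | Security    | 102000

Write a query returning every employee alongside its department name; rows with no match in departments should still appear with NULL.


LEFT JOIN keeps every row from employees (the left table); where dept_id has no match in departments, the department columns become NULL. Walk through each employee:
  - employee 1 (Grace): dept_id=3 -> matches Operations
  - employee 2 (Victor): dept_id=3 -> matches Operations
  - employee 3 (Uma): dept_id=3 -> matches Operations
  - employee 4 (Carol): dept_id=3 -> matches Operations
  - employee 5 (Jack): dept_id=1 -> matches Engineering
  - employee 6 (Sam): dept_id=NULL, no match -> kept with NULL
All 6 rows appear; 1 has NULL department.

SQL:
SELECT a.name, b.name AS department
FROM employees a
LEFT JOIN departments b ON a.dept_id = b.id

Result:
name   | department 
-------+------------
Grace  | Operations 
Victor | Operations 
Uma    | Operations 
Carol  | Operations 
Jack   | Engineering
Sam    | NULL       


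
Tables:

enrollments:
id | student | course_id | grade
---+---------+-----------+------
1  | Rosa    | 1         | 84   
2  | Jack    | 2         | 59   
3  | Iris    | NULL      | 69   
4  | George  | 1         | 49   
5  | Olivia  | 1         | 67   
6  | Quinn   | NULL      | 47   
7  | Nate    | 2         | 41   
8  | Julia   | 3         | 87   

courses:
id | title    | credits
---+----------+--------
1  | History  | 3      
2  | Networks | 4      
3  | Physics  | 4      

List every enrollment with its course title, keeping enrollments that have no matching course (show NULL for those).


LEFT JOIN keeps every row from enrollments (the left table); where course_id has no match in courses, the course columns become NULL. Walk through each enrollment:
  - enrollment 1 (Rosa): course_id=1 -> matches History
  - enrollment 2 (Jack): course_id=2 -> matches Networks
  - enrollment 3 (Iris): course_id=NULL, no match -> kept with NULL
  - enrollment 4 (George): course_id=1 -> matches History
  - enrollment 5 (Olivia): course_id=1 -> matches History
  - enrollment 6 (Quinn): course_id=NULL, no match -> kept with NULL
  - enrollment 7 (Nate): course_id=2 -> matches Networks
  - enrollment 8 (Julia): course_id=3 -> matches Physics
All 8 rows appear; 2 have NULL course.

SQL:
SELECT a.student, b.title AS course
FROM enrollments a
LEFT JOIN courses b ON a.course_id = b.id

Result:
student | course  
--------+---------
Rosa    | History 
Jack    | Networks
Iris    | NULL    
George  | History 
Olivia  | History 
Quinn   | NULL    
Nate    | Networks
Julia   | Physics 


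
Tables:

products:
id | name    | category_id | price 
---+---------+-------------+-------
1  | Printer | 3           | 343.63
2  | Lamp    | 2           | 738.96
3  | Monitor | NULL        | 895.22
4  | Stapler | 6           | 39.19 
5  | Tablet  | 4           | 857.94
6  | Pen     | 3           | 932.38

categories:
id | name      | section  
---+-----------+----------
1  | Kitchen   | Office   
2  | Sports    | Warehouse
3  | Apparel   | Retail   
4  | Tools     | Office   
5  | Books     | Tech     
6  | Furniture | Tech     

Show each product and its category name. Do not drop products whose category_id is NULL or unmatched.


LEFT JOIN keeps every row from products (the left table); where category_id has no match in categories, the category columns become NULL. Walk through each product:
  - product 1 (Printer): category_id=3 -> matches Apparel
  - product 2 (Lamp): category_id=2 -> matches Sports
  - product 3 (Monitor): category_id=NULL, no match -> kept with NULL
  - product 4 (Stapler): category_id=6 -> matches Furniture
  - product 5 (Tablet): category_id=4 -> matches Tools
  - product 6 (Pen): category_id=3 -> matches Apparel
All 6 rows appear; 1 has NULL category.

SQL:
SELECT a.name, b.name AS category
FROM products a
LEFT JOIN categories b ON a.category_id = b.id

Result:
name    | category 
--------+----------
Printer | Apparel  
Lamp    | Sports   
Monitor | NULL     
Stapler | Furniture
Tablet  | Tools    
Pen     | Apparel  


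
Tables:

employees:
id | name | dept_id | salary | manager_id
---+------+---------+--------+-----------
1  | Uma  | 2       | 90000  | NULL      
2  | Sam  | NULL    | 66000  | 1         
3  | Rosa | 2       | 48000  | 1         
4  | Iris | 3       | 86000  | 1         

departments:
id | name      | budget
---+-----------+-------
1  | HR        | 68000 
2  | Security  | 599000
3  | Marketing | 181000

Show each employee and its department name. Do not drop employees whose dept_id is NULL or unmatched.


LEFT JOIN keeps every row from employees (the left table); where dept_id has no match in departments, the department columns become NULL. Walk through each employee:
  - employee 1 (Uma): dept_id=2 -> matches Security
  - employee 2 (Sam): dept_id=NULL, no match -> kept with NULL
  - employee 3 (Rosa): dept_id=2 -> matches Security
  - employee 4 (Iris): dept_id=3 -> matches Marketing
All 4 rows appear; 1 has NULL department.

SQL:
SELECT a.name, b.name AS department
FROM employees a
LEFT JOIN departments b ON a.dept_id = b.id

Result:
name | department
-----+-----------
Uma  | Security  
Sam  | NULL      
Rosa | Security  
Iris | Marketing 


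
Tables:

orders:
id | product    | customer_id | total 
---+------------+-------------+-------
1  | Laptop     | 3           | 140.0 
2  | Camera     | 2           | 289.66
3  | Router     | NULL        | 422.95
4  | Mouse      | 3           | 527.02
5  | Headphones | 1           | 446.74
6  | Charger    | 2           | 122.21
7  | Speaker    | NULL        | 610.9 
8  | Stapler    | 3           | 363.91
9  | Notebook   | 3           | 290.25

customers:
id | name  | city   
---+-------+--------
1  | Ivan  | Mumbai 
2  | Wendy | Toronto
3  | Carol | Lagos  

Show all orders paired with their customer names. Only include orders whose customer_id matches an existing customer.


INNER JOIN keeps only orders rows whose customer_id matches an id in customers. Walk through each order:
  - order 1 (Laptop): customer_id=3 -> matches Carol
  - order 2 (Camera): customer_id=2 -> matches Wendy
  - order 3 (Router): customer_id=NULL, no match -> dropped
  - order 4 (Mouse): customer_id=3 -> matches Carol
  - order 5 (Headphones): customer_id=1 -> matches Ivan
  - order 6 (Charger): customer_id=2 -> matches Wendy
  - order 7 (Speaker): customer_id=NULL, no match -> dropped
  - order 8 (Stapler): customer_id=3 -> matches Carol
  - order 9 (Notebook): customer_id=3 -> matches Carol
So 2 of 9 rows are dropped.

SQL:
SELECT a.product, b.name AS customer
FROM orders a
INNER JOIN customers b ON a.customer_id = b.id

Result:
product    | customer
-----------+---------
Laptop     | Carol   
Camera     | Wendy   
Mouse      | Carol   
Headphones | Ivan    
Charger    | Wendy   
Stapler    | Carol   
Notebook   | Carol   


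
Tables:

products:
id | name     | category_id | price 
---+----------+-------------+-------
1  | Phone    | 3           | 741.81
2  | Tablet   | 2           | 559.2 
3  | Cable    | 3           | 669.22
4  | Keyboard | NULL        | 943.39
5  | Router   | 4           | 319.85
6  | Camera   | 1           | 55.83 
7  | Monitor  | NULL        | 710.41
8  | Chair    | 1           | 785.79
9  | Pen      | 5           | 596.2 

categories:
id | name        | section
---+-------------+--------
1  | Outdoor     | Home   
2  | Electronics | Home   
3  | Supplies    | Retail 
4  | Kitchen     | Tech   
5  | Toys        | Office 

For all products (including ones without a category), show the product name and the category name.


LEFT JOIN keeps every row from products (the left table); where category_id has no match in categories, the category columns become NULL. Walk through each product:
  - product 1 (Phone): category_id=3 -> matches Supplies
  - product 2 (Tablet): category_id=2 -> matches Electronics
  - product 3 (Cable): category_id=3 -> matches Supplies
  - product 4 (Keyboard): category_id=NULL, no match -> kept with NULL
  - product 5 (Router): category_id=4 -> matches Kitchen
  - product 6 (Camera): category_id=1 -> matches Outdoor
  - product 7 (Monitor): category_id=NULL, no match -> kept with NULL
  - product 8 (Chair): category_id=1 -> matches Outdoor
  - product 9 (Pen): category_id=5 -> matches Toys
All 9 rows appear; 2 have NULL category.

SQL:
SELECT a.name, b.name AS category
FROM products a
LEFT JOIN categories b ON a.category_id = b.id

Result:
name     | category   
---------+------------
Phone    | Supplies   
Tablet   | Electronics
Cable    | Supplies   
Keyboard | NULL       
Router   | Kitchen    
Camera   | Outdoor    
Monitor  | NULL       
Chair    | Outdoor    
Pen      | Toys       


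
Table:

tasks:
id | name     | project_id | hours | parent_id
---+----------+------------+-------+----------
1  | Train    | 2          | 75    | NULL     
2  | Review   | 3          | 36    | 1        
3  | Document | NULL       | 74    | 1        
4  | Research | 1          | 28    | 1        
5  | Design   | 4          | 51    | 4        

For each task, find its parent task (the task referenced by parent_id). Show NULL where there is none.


This is a self-join: tasks is joined to a second copy of itself, matching each row's parent_id to another row's id. Use LEFT JOIN so rows with parent_id=NULL are kept.
  - task 1 (Train): parent_id=NULL -> NULL
  - task 2 (Review): parent_id=1 -> Train
  - task 3 (Document): parent_id=1 -> Train
  - task 4 (Research): parent_id=1 -> Train
  - task 5 (Design): parent_id=4 -> Research

SQL:
SELECT a.name AS item, b.name AS parent
FROM tasks a
LEFT JOIN tasks b ON a.parent_id = b.id

Result:
item     | parent  
---------+---------
Train    | NULL    
Review   | Train   
Document | Train   
Research | Train   
Design   | Research


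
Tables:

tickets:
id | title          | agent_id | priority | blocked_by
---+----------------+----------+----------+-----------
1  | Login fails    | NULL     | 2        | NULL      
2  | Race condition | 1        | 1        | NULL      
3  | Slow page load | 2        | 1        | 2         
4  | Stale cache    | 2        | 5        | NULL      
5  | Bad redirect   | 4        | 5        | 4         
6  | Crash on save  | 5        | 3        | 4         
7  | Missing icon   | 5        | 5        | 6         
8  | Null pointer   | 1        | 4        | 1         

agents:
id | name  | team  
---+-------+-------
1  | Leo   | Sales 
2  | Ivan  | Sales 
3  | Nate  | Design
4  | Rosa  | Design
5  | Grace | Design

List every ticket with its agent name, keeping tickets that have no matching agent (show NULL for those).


LEFT JOIN keeps every row from tickets (the left table); where agent_id has no match in agents, the agent columns become NULL. Walk through each ticket:
  - ticket 1 (Login fails): agent_id=NULL, no match -> kept with NULL
  - ticket 2 (Race condition): agent_id=1 -> matches Leo
  - ticket 3 (Slow page load): agent_id=2 -> matches Ivan
  - ticket 4 (Stale cache): agent_id=2 -> matches Ivan
  - ticket 5 (Bad redirect): agent_id=4 -> matches Rosa
  - ticket 6 (Crash on save): agent_id=5 -> matches Grace
  - ticket 7 (Missing icon): agent_id=5 -> matches Grace
  - ticket 8 (Null pointer): agent_id=1 -> matches Leo
All 8 rows appear; 1 has NULL agent.

SQL:
SELECT a.title, b.name AS agent
FROM tickets a
LEFT JOIN agents b ON a.agent_id = b.id

Result:
title          | agent
---------------+------
Login fails    | NULL 
Race condition | Leo  
Slow page load | Ivan 
Stale cache    | Ivan 
Bad redirect   | Rosa 
Crash on save  | Grace
Missing icon   | Grace
Null pointer   | Leo  


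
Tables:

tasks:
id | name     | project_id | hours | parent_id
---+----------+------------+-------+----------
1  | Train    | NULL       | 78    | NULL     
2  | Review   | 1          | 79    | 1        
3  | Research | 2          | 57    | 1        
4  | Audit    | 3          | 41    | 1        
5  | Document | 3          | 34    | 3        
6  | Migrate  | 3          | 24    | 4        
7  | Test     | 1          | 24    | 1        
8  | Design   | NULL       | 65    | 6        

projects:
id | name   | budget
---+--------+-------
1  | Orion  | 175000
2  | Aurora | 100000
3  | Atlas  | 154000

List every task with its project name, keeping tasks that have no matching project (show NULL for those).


LEFT JOIN keeps every row from tasks (the left table); where project_id has no match in projects, the project columns become NULL. Walk through each task:
  - task 1 (Train): project_id=NULL, no match -> kept with NULL
  - task 2 (Review): project_id=1 -> matches Orion
  - task 3 (Research): project_id=2 -> matches Aurora
  - task 4 (Audit): project_id=3 -> matches Atlas
  - task 5 (Document): project_id=3 -> matches Atlas
  - task 6 (Migrate): project_id=3 -> matches Atlas
  - task 7 (Test): project_id=1 -> matches Orion
  - task 8 (Design): project_id=NULL, no match -> kept with NULL
All 8 rows appear; 2 have NULL project.

SQL:
SELECT a.name, b.name AS project
FROM tasks a
LEFT JOIN projects b ON a.project_id = b.id

Result:
name     | project
---------+--------
Train    | NULL   
Review   | Orion  
Research | Aurora 
Audit    | Atlas  
Document | Atlas  
Migrate  | Atlas  
Test     | Orion  
Design   | NULL   


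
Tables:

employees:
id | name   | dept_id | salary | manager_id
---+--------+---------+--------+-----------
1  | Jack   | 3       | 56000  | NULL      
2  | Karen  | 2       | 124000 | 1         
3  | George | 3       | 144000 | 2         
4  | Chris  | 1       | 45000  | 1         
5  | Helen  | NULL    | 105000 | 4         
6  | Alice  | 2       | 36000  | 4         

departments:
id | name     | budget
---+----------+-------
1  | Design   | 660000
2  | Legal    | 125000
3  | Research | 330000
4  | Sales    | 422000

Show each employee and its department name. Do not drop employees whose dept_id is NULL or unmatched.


LEFT JOIN keeps every row from employees (the left table); where dept_id has no match in departments, the department columns become NULL. Walk through each employee:
  - employee 1 (Jack): dept_id=3 -> matches Research
  - employee 2 (Karen): dept_id=2 -> matches Legal
  - employee 3 (George): dept_id=3 -> matches Research
  - employee 4 (Chris): dept_id=1 -> matches Design
  - employee 5 (Helen): dept_id=NULL, no match -> kept with NULL
  - employee 6 (Alice): dept_id=2 -> matches Legal
All 6 rows appear; 1 has NULL department.

SQL:
SELECT a.name, b.name AS department
FROM employees a
LEFT JOIN departments b ON a.dept_id = b.id

Result:
name   | department
-------+-----------
Jack   | Research  
Karen  | Legal     
George | Research  
Chris  | Design    
Helen  | NULL      
Alice  | Legal     


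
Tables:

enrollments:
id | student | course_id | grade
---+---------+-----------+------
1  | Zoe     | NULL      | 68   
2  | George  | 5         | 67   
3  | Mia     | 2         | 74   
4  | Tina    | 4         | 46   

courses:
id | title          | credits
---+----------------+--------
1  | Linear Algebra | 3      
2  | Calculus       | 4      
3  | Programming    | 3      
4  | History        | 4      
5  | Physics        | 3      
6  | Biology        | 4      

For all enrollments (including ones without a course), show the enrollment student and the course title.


LEFT JOIN keeps every row from enrollments (the left table); where course_id has no match in courses, the course columns become NULL. Walk through each enrollment:
  - enrollment 1 (Zoe): course_id=NULL, no match -> kept with NULL
  - enrollment 2 (George): course_id=5 -> matches Physics
  - enrollment 3 (Mia): course_id=2 -> matches Calculus
  - enrollment 4 (Tina): course_id=4 -> matches History
All 4 rows appear; 1 has NULL course.

SQL:
SELECT a.student, b.title AS course
FROM enrollments a
LEFT JOIN courses b ON a.course_id = b.id

Result:
student | course  
--------+---------
Zoe     | NULL    
George  | Physics 
Mia     | Calculus
Tina    | History 


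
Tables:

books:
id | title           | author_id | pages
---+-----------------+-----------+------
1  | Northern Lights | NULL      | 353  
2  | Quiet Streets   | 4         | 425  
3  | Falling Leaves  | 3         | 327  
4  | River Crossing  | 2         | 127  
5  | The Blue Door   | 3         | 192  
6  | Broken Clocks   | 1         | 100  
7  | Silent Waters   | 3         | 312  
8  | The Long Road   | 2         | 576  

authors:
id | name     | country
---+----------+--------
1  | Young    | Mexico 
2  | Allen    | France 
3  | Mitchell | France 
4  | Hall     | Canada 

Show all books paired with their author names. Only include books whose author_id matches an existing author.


INNER JOIN keeps only books rows whose author_id matches an id in authors. Walk through each book:
  - book 1 (Northern Lights): author_id=NULL, no match -> dropped
  - book 2 (Quiet Streets): author_id=4 -> matches Hall
  - book 3 (Falling Leaves): author_id=3 -> matches Mitchell
  - book 4 (River Crossing): author_id=2 -> matches Allen
  - book 5 (The Blue Door): author_id=3 -> matches Mitchell
  - book 6 (Broken Clocks): author_id=1 -> matches Young
  - book 7 (Silent Waters): author_id=3 -> matches Mitchell
  - book 8 (The Long Road): author_id=2 -> matches Allen
So 1 of 8 rows is dropped.

SQL:
SELECT a.title, b.name AS author
FROM books a
INNER JOIN authors b ON a.author_id = b.id

Result:
title          | author  
---------------+---------
Quiet Streets  | Hall    
Falling Leaves | Mitchell
River Crossing | Allen   
The Blue Door  | Mitchell
Broken Clocks  | Young   
Silent Waters  | Mitchell
The Long Road  | Allen   


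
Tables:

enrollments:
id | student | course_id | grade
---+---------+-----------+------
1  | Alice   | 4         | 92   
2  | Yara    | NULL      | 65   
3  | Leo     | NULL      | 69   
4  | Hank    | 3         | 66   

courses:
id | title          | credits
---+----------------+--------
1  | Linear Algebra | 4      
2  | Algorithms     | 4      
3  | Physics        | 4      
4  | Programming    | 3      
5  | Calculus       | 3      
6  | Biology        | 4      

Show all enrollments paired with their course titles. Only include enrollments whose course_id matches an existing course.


INNER JOIN keeps only enrollments rows whose course_id matches an id in courses. Walk through each enrollment:
  - enrollment 1 (Alice): course_id=4 -> matches Programming
  - enrollment 2 (Yara): course_id=NULL, no match -> dropped
  - enrollment 3 (Leo): course_id=NULL, no match -> dropped
  - enrollment 4 (Hank): course_id=3 -> matches Physics
So 2 of 4 rows are dropped.

SQL:
SELECT a.student, b.title AS course
FROM enrollments a
INNER JOIN courses b ON a.course_id = b.id

Result:
student | course     
--------+------------
Alice   | Programming
Hank    | Physics    


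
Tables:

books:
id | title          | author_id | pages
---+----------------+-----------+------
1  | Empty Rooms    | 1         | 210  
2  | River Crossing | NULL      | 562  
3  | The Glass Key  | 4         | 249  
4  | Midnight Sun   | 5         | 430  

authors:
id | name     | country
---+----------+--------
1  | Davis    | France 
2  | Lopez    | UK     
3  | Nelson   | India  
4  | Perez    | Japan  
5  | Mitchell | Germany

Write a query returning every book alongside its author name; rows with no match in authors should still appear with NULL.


LEFT JOIN keeps every row from books (the left table); where author_id has no match in authors, the author columns become NULL. Walk through each book:
  - book 1 (Empty Rooms): author_id=1 -> matches Davis
  - book 2 (River Crossing): author_id=NULL, no match -> kept with NULL
  - book 3 (The Glass Key): author_id=4 -> matches Perez
  - book 4 (Midnight Sun): author_id=5 -> matches Mitchell
All 4 rows appear; 1 has NULL author.

SQL:
SELECT a.title, b.name AS author
FROM books a
LEFT JOIN authors b ON a.author_id = b.id

Result:
title          | author  
---------------+---------
Empty Rooms    | Davis   
River Crossing | NULL    
The Glass Key  | Perez   
Midnight Sun   | Mitchell


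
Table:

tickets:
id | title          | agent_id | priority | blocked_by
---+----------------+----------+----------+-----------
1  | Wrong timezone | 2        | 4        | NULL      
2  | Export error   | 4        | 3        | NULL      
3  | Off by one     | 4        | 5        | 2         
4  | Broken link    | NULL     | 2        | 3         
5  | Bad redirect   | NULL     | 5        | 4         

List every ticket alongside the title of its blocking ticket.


This is a self-join: tickets is joined to a second copy of itself, matching each row's blocked_by to another row's id. Use LEFT JOIN so rows with blocked_by=NULL are kept.
  - ticket 1 (Wrong timezone): blocked_by=NULL -> NULL
  - ticket 2 (Export error): blocked_by=NULL -> NULL
  - ticket 3 (Off by one): blocked_by=2 -> Export error
  - ticket 4 (Broken link): blocked_by=3 -> Off by one
  - ticket 5 (Bad redirect): blocked_by=4 -> Broken link

SQL:
SELECT a.title AS item, b.title AS blocked_by
FROM tickets a
LEFT JOIN tickets b ON a.blocked_by = b.id

Result:
item           | blocked_by  
---------------+-------------
Wrong timezone | NULL        
Export error   | NULL        
Off by one     | Export error
Broken link    | Off by one  
Bad redirect   | Broken link 


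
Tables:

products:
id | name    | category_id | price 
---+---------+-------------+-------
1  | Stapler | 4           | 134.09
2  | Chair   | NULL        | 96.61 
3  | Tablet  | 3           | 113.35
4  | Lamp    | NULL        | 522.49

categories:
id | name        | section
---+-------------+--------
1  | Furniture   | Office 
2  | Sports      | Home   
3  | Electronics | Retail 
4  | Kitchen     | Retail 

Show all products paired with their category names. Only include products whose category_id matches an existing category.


INNER JOIN keeps only products rows whose category_id matches an id in categories. Walk through each product:
  - product 1 (Stapler): category_id=4 -> matches Kitchen
  - product 2 (Chair): category_id=NULL, no match -> dropped
  - product 3 (Tablet): category_id=3 -> matches Electronics
  - product 4 (Lamp): category_id=NULL, no match -> dropped
So 2 of 4 rows are dropped.

SQL:
SELECT a.name, b.name AS category
FROM products a
INNER JOIN categories b ON a.category_id = b.id

Result:
name    | category   
--------+------------
Stapler | Kitchen    
Tablet  | Electronics


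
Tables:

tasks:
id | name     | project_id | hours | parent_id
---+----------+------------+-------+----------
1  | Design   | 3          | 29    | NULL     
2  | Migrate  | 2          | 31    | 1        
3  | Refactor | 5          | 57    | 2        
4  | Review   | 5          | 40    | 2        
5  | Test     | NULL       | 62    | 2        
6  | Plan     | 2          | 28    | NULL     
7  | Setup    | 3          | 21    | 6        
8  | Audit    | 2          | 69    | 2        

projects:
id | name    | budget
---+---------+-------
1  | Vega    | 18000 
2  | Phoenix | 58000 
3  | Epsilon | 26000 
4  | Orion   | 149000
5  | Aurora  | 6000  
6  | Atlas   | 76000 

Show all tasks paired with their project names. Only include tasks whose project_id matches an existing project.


INNER JOIN keeps only tasks rows whose project_id matches an id in projects. Walk through each task:
  - task 1 (Design): project_id=3 -> matches Epsilon
  - task 2 (Migrate): project_id=2 -> matches Phoenix
  - task 3 (Refactor): project_id=5 -> matches Aurora
  - task 4 (Review): project_id=5 -> matches Aurora
  - task 5 (Test): project_id=NULL, no match -> dropped
  - task 6 (Plan): project_id=2 -> matches Phoenix
  - task 7 (Setup): project_id=3 -> matches Epsilon
  - task 8 (Audit): project_id=2 -> matches Phoenix
So 1 of 8 rows is dropped.

SQL:
SELECT a.name, b.name AS project
FROM tasks a
INNER JOIN projects b ON a.project_id = b.id

Result:
name     | project
---------+--------
Design   | Epsilon
Migrate  | Phoenix
Refactor | Aurora 
Review   | Aurora 
Plan     | Phoenix
Setup    | Epsilon
Audit    | Phoenix


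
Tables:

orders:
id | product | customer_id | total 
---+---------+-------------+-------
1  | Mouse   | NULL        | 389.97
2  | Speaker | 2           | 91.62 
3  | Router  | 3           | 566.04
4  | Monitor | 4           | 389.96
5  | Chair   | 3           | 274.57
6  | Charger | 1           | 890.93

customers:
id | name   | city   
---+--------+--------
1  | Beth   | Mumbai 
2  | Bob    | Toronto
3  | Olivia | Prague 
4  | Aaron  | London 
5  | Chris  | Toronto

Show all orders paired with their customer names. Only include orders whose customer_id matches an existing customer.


INNER JOIN keeps only orders rows whose customer_id matches an id in customers. Walk through each order:
  - order 1 (Mouse): customer_id=NULL, no match -> dropped
  - order 2 (Speaker): customer_id=2 -> matches Bob
  - order 3 (Router): customer_id=3 -> matches Olivia
  - order 4 (Monitor): customer_id=4 -> matches Aaron
  - order 5 (Chair): customer_id=3 -> matches Olivia
  - order 6 (Charger): customer_id=1 -> matches Beth
So 1 of 6 rows is dropped.

SQL:
SELECT a.product, b.name AS customer
FROM orders a
INNER JOIN customers b ON a.customer_id = b.id

Result:
product | customer
--------+---------
Speaker | Bob     
Router  | Olivia  
Monitor | Aaron   
Chair   | Olivia  
Charger | Beth    


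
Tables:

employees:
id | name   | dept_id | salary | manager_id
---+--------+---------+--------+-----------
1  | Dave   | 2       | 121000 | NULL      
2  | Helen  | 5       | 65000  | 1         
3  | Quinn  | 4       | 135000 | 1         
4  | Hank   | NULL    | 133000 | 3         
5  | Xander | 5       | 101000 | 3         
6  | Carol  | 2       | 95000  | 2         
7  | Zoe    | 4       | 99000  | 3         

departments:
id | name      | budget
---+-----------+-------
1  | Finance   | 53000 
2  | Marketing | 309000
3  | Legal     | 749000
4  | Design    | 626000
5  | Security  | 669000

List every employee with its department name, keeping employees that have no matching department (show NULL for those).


LEFT JOIN keeps every row from employees (the left table); where dept_id has no match in departments, the department columns become NULL. Walk through each employee:
  - employee 1 (Dave): dept_id=2 -> matches Marketing
  - employee 2 (Helen): dept_id=5 -> matches Security
  - employee 3 (Quinn): dept_id=4 -> matches Design
  - employee 4 (Hank): dept_id=NULL, no match -> kept with NULL
  - employee 5 (Xander): dept_id=5 -> matches Security
  - employee 6 (Carol): dept_id=2 -> matches Marketing
  - employee 7 (Zoe): dept_id=4 -> matches Design
All 7 rows appear; 1 has NULL department.

SQL:
SELECT a.name, b.name AS department
FROM employees a
LEFT JOIN departments b ON a.dept_id = b.id

Result:
name   | department
-------+-----------
Dave   | Marketing 
Helen  | Security  
Quinn  | Design    
Hank   | NULL      
Xander | Security  
Carol  | Marketing 
Zoe    | Design    


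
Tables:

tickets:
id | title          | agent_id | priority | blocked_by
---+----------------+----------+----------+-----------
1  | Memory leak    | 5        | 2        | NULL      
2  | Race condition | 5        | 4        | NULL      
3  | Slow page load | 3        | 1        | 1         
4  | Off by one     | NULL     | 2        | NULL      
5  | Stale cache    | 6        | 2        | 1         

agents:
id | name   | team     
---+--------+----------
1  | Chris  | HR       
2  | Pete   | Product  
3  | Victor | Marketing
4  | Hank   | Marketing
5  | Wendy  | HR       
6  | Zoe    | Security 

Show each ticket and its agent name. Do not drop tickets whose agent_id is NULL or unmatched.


LEFT JOIN keeps every row from tickets (the left table); where agent_id has no match in agents, the agent columns become NULL. Walk through each ticket:
  - ticket 1 (Memory leak): agent_id=5 -> matches Wendy
  - ticket 2 (Race condition): agent_id=5 -> matches Wendy
  - ticket 3 (Slow page load): agent_id=3 -> matches Victor
  - ticket 4 (Off by one): agent_id=NULL, no match -> kept with NULL
  - ticket 5 (Stale cache): agent_id=6 -> matches Zoe
All 5 rows appear; 1 has NULL agent.

SQL:
SELECT a.title, b.name AS agent
FROM tickets a
LEFT JOIN agents b ON a.agent_id = b.id

Result:
title          | agent 
---------------+-------
Memory leak    | Wendy 
Race condition | Wendy 
Slow page load | Victor
Off by one     | NULL  
Stale cache    | Zoe   


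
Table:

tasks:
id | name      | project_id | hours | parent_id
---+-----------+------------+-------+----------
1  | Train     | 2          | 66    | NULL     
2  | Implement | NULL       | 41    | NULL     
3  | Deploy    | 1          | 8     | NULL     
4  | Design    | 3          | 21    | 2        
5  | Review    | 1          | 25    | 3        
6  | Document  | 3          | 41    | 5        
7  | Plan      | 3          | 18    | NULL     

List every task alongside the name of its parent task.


This is a self-join: tasks is joined to a second copy of itself, matching each row's parent_id to another row's id. Use LEFT JOIN so rows with parent_id=NULL are kept.
  - task 1 (Train): parent_id=NULL -> NULL
  - task 2 (Implement): parent_id=NULL -> NULL
  - task 3 (Deploy): parent_id=NULL -> NULL
  - task 4 (Design): parent_id=2 -> Implement
  - task 5 (Review): parent_id=3 -> Deploy
  - task 6 (Document): parent_id=5 -> Review
  - task 7 (Plan): parent_id=NULL -> NULL

SQL:
SELECT a.name AS item, b.name AS parent
FROM tasks a
LEFT JOIN tasks b ON a.parent_id = b.id

Result:
item      | parent   
----------+----------
Train     | NULL     
Implement | NULL     
Deploy    | NULL     
Design    | Implement
Review    | Deploy   
Document  | Review   
Plan      | NULL     


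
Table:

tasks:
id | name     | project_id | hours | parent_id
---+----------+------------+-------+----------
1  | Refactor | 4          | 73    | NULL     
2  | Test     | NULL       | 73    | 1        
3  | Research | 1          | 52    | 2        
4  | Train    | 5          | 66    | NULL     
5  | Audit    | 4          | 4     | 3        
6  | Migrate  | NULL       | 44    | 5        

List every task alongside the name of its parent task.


This is a self-join: tasks is joined to a second copy of itself, matching each row's parent_id to another row's id. Use LEFT JOIN so rows with parent_id=NULL are kept.
  - task 1 (Refactor): parent_id=NULL -> NULL
  - task 2 (Test): parent_id=1 -> Refactor
  - task 3 (Research): parent_id=2 -> Test
  - task 4 (Train): parent_id=NULL -> NULL
  - task 5 (Audit): parent_id=3 -> Research
  - task 6 (Migrate): parent_id=5 -> Audit

SQL:
SELECT a.name AS item, b.name AS parent
FROM tasks a
LEFT JOIN tasks b ON a.parent_id = b.id

Result:
item     | parent  
---------+---------
Refactor | NULL    
Test     | Refactor
Research | Test    
Train    | NULL    
Audit    | Research
Migrate  | Audit   


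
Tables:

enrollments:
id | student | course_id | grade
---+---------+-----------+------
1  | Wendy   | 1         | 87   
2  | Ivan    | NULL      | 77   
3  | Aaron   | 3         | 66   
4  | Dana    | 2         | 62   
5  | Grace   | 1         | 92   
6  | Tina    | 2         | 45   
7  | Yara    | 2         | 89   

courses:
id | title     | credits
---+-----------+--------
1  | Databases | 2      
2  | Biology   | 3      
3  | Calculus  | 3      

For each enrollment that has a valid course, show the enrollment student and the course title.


INNER JOIN keeps only enrollments rows whose course_id matches an id in courses. Walk through each enrollment:
  - enrollment 1 (Wendy): course_id=1 -> matches Databases
  - enrollment 2 (Ivan): course_id=NULL, no match -> dropped
  - enrollment 3 (Aaron): course_id=3 -> matches Calculus
  - enrollment 4 (Dana): course_id=2 -> matches Biology
  - enrollment 5 (Grace): course_id=1 -> matches Databases
  - enrollment 6 (Tina): course_id=2 -> matches Biology
  - enrollment 7 (Yara): course_id=2 -> matches Biology
So 1 of 7 rows is dropped.

SQL:
SELECT a.student, b.title AS course
FROM enrollments a
INNER JOIN courses b ON a.course_id = b.id

Result:
student | course   
--------+----------
Wendy   | Databases
Aaron   | Calculus 
Dana    | Biology  
Grace   | Databases
Tina    | Biology  
Yara    | Biology  


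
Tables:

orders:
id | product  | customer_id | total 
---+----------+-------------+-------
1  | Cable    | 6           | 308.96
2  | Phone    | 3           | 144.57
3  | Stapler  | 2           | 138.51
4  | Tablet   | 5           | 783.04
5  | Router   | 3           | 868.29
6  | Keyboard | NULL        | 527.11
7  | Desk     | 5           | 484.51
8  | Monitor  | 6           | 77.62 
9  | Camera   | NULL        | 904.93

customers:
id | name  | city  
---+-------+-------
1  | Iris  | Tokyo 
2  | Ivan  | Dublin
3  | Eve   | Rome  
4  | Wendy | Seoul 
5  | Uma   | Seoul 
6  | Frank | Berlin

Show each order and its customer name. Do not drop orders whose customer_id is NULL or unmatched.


LEFT JOIN keeps every row from orders (the left table); where customer_id has no match in customers, the customer columns become NULL. Walk through each order:
  - order 1 (Cable): customer_id=6 -> matches Frank
  - order 2 (Phone): customer_id=3 -> matches Eve
  - order 3 (Stapler): customer_id=2 -> matches Ivan
  - order 4 (Tablet): customer_id=5 -> matches Uma
  - order 5 (Router): customer_id=3 -> matches Eve
  - order 6 (Keyboard): customer_id=NULL, no match -> kept with NULL
  - order 7 (Desk): customer_id=5 -> matches Uma
  - order 8 (Monitor): customer_id=6 -> matches Frank
  - order 9 (Camera): customer_id=NULL, no match -> kept with NULL
All 9 rows appear; 2 have NULL customer.

SQL:
SELECT a.product, b.name AS customer
FROM orders a
LEFT JOIN customers b ON a.customer_id = b.id

Result:
product  | customer
---------+---------
Cable    | Frank   
Phone    | Eve     
Stapler  | Ivan    
Tablet   | Uma     
Router   | Eve     
Keyboard | NULL    
Desk     | Uma     
Monitor  | Frank   
Camera   | NULL    


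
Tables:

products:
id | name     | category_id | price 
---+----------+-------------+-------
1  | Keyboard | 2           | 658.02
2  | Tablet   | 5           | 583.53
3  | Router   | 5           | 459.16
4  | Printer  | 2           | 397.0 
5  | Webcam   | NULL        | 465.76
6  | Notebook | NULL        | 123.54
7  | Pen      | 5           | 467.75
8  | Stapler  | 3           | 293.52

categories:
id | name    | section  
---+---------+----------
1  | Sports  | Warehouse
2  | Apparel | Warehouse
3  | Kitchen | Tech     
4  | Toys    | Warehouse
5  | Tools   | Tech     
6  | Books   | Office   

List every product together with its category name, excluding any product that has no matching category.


INNER JOIN keeps only products rows whose category_id matches an id in categories. Walk through each product:
  - product 1 (Keyboard): category_id=2 -> matches Apparel
  - product 2 (Tablet): category_id=5 -> matches Tools
  - product 3 (Router): category_id=5 -> matches Tools
  - product 4 (Printer): category_id=2 -> matches Apparel
  - product 5 (Webcam): category_id=NULL, no match -> dropped
  - product 6 (Notebook): category_id=NULL, no match -> dropped
  - product 7 (Pen): category_id=5 -> matches Tools
  - product 8 (Stapler): category_id=3 -> matches Kitchen
So 2 of 8 rows are dropped.

SQL:
SELECT a.name, b.name AS category
FROM products a
INNER JOIN categories b ON a.category_id = b.id

Result:
name     | category
---------+---------
Keyboard | Apparel 
Tablet   | Tools   
Router   | Tools   
Printer  | Apparel 
Pen      | Tools   
Stapler  | Kitchen 


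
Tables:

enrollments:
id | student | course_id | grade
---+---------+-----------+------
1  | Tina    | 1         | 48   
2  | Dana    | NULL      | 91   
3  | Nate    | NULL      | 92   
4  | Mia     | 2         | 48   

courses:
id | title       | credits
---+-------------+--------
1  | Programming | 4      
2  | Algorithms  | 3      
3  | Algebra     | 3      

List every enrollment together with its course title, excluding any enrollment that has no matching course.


INNER JOIN keeps only enrollments rows whose course_id matches an id in courses. Walk through each enrollment:
  - enrollment 1 (Tina): course_id=1 -> matches Programming
  - enrollment 2 (Dana): course_id=NULL, no match -> dropped
  - enrollment 3 (Nate): course_id=NULL, no match -> dropped
  - enrollment 4 (Mia): course_id=2 -> matches Algorithms
So 2 of 4 rows are dropped.

SQL:
SELECT a.student, b.title AS course
FROM enrollments a
INNER JOIN courses b ON a.course_id = b.id

Result:
student | course     
--------+------------
Tina    | Programming
Mia     | Algorithms 
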